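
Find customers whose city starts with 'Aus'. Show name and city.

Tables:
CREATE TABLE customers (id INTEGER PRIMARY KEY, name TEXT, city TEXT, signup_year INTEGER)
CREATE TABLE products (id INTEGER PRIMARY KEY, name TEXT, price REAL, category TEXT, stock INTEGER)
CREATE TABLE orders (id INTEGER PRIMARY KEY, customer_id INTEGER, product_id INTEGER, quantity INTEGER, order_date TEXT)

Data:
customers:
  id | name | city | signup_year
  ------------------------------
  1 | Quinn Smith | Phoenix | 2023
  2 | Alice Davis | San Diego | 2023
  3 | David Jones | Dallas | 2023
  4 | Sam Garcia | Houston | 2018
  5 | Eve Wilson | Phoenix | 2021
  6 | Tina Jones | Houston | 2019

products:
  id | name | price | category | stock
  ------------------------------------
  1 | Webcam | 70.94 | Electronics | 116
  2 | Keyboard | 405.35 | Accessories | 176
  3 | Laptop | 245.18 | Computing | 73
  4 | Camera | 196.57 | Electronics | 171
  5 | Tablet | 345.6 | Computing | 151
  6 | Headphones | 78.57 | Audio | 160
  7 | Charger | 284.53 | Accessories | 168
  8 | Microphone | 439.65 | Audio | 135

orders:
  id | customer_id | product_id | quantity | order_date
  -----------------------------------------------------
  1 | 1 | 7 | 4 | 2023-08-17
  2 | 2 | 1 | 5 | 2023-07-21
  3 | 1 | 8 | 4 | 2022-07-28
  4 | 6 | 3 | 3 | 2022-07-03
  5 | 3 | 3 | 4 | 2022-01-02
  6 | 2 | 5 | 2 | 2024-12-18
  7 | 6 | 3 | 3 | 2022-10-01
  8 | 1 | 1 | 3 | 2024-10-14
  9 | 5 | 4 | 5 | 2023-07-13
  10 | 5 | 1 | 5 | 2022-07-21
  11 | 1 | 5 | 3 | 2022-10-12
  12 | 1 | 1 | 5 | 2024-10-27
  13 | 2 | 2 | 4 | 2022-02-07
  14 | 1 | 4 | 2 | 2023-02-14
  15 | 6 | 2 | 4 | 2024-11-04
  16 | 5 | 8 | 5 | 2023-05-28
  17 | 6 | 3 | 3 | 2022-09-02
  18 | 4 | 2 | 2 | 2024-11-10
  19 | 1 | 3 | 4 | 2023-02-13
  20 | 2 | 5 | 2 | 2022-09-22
SELECT name, city FROM customers WHERE city LIKE 'Aus%'

Execution result:
(no rows)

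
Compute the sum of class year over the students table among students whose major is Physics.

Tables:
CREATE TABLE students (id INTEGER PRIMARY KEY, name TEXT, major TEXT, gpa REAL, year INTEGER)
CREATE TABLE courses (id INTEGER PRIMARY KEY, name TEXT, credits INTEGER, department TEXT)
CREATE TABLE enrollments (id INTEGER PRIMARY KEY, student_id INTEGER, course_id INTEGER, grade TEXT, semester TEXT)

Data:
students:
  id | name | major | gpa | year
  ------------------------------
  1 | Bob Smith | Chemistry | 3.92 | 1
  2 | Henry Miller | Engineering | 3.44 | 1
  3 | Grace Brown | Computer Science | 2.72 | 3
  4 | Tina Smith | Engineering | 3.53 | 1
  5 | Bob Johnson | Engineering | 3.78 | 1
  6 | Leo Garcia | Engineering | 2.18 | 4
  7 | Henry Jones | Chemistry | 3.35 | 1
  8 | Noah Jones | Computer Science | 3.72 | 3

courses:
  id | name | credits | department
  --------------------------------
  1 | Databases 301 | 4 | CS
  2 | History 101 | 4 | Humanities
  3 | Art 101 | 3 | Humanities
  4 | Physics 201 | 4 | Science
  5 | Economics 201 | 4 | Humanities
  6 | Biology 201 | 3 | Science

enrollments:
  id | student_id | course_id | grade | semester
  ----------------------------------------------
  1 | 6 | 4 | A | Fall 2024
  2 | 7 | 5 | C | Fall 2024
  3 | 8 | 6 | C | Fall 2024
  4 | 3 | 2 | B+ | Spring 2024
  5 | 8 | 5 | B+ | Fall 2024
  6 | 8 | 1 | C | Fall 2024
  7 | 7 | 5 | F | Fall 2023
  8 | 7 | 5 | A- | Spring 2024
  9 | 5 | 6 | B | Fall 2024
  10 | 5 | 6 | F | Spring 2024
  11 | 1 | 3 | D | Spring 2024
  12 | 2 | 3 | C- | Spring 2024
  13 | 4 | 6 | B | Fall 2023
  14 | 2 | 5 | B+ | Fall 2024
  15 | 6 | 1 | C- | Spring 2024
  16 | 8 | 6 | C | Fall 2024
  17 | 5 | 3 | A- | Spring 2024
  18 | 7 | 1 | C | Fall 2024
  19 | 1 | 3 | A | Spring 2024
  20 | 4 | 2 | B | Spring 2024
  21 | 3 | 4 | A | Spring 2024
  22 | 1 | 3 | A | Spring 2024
SELECT SUM(year) FROM students WHERE major = 'Physics'

Execution result:
NULL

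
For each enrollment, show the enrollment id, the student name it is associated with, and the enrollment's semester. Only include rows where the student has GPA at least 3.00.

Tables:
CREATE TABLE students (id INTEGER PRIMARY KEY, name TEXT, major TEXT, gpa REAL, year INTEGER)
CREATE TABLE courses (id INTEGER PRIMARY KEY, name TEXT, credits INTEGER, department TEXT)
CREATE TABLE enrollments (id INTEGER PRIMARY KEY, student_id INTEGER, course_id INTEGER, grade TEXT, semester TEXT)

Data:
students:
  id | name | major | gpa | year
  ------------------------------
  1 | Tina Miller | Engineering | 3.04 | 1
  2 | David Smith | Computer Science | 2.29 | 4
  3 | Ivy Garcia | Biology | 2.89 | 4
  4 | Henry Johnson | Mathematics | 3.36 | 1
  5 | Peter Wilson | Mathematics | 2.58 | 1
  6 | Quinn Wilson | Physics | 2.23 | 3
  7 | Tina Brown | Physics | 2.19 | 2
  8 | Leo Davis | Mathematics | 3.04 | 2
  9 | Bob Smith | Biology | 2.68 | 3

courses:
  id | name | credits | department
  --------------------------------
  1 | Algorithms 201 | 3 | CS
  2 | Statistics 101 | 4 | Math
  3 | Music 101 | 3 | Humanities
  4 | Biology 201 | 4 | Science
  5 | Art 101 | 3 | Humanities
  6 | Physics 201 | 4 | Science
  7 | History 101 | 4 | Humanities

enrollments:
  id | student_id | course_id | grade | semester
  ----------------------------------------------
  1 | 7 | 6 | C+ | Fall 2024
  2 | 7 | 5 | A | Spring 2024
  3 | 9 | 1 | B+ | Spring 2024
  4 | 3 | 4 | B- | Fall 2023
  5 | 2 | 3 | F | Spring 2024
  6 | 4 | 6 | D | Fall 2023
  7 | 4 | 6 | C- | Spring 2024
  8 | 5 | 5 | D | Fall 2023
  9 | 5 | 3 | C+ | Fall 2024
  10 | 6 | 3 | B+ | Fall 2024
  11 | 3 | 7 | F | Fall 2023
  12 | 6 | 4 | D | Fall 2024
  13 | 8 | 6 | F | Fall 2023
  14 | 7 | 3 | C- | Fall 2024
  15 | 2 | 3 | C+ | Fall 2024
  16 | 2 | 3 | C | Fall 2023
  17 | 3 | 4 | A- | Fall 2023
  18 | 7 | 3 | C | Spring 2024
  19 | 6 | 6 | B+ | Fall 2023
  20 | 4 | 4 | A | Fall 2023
SELECT c.id, p.name AS student, c.semester FROM enrollments c JOIN students p ON c.student_id = p.id WHERE p.gpa >= 3.0

Execution result:
id | student | semester
6 | Henry Johnson | Fall 2023
7 | Henry Johnson | Spring 2024
13 | Leo Davis | Fall 2023
20 | Henry Johnson | Fall 2023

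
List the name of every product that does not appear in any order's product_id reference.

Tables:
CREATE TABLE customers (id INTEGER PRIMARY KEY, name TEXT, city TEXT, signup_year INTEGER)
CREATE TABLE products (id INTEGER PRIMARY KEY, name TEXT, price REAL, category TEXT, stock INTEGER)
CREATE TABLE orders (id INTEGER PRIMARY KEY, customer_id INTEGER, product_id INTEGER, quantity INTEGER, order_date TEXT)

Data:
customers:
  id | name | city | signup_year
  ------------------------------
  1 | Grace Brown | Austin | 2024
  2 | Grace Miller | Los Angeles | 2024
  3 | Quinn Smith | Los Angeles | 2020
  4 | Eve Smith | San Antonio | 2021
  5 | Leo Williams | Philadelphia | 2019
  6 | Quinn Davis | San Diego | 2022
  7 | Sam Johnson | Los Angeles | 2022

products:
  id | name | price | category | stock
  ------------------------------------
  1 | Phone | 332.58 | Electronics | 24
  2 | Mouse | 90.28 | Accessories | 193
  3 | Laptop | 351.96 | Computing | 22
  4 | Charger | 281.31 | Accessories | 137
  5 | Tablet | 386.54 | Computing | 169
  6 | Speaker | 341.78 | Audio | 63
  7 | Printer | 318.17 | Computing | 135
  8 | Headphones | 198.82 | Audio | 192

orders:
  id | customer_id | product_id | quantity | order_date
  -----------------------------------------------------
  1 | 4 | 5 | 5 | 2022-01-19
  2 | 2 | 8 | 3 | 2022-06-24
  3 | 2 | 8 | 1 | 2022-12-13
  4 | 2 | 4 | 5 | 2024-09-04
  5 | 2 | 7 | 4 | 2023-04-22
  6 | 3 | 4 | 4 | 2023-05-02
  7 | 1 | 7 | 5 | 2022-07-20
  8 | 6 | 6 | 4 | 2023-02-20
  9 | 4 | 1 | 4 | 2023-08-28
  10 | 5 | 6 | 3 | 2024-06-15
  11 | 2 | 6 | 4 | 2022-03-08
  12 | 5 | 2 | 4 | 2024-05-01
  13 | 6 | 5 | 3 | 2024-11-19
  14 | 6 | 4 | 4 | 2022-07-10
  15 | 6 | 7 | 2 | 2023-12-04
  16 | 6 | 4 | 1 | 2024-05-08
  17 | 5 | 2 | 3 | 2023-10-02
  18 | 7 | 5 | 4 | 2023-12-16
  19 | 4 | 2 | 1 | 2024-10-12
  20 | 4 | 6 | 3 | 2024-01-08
SELECT p.name FROM products p LEFT JOIN orders c ON c.product_id = p.id WHERE c.id IS NULL

Execution result:
Laptop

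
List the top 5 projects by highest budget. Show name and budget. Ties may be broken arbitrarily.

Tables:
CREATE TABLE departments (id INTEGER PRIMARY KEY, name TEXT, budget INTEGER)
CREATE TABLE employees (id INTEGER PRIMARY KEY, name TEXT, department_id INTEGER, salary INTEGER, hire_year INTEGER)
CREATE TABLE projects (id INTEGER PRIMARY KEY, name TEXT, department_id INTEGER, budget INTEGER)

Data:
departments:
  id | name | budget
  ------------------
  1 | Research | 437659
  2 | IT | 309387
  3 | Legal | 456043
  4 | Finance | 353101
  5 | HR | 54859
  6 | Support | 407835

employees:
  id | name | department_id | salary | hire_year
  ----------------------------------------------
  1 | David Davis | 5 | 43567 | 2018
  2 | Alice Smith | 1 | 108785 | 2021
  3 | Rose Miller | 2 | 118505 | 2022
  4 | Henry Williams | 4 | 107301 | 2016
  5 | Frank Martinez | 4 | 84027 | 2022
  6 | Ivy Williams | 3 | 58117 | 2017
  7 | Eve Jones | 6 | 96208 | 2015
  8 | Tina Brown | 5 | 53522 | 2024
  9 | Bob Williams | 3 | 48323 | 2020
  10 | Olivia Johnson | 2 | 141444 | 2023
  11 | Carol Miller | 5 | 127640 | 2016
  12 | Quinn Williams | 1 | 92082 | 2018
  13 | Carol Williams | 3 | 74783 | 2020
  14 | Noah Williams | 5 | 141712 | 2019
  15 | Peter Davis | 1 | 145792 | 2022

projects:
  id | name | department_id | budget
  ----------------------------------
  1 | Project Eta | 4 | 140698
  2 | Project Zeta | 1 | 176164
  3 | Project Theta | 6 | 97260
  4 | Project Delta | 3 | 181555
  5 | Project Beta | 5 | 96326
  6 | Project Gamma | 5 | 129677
SELECT name, budget FROM projects ORDER BY budget DESC LIMIT 5

Execution result:
name | budget
Project Delta | 181555
Project Zeta | 176164
Project Eta | 140698
Project Gamma | 129677
Project Theta | 97260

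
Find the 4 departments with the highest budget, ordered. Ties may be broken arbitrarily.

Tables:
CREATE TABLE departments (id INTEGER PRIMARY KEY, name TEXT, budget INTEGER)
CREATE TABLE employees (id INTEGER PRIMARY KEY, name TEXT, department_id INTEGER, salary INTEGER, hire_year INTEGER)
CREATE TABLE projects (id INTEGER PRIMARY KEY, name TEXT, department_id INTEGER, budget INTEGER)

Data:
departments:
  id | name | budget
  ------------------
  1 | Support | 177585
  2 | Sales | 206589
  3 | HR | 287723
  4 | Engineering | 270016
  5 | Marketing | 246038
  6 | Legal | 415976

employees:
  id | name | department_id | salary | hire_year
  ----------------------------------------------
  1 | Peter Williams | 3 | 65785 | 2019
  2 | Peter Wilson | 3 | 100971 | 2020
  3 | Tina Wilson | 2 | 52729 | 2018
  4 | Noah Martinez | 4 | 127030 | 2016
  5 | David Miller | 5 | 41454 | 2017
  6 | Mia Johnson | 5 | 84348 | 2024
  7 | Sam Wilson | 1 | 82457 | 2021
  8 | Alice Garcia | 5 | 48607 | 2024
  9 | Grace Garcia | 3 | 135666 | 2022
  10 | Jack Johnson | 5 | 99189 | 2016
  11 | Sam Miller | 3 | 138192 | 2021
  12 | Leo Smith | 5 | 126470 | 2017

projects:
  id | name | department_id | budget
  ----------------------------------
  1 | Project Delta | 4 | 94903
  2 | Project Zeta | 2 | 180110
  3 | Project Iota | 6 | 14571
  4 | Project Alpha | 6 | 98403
SELECT name, budget FROM departments ORDER BY budget DESC LIMIT 4

Execution result:
name | budget
Legal | 415976
HR | 287723
Engineering | 270016
Marketing | 246038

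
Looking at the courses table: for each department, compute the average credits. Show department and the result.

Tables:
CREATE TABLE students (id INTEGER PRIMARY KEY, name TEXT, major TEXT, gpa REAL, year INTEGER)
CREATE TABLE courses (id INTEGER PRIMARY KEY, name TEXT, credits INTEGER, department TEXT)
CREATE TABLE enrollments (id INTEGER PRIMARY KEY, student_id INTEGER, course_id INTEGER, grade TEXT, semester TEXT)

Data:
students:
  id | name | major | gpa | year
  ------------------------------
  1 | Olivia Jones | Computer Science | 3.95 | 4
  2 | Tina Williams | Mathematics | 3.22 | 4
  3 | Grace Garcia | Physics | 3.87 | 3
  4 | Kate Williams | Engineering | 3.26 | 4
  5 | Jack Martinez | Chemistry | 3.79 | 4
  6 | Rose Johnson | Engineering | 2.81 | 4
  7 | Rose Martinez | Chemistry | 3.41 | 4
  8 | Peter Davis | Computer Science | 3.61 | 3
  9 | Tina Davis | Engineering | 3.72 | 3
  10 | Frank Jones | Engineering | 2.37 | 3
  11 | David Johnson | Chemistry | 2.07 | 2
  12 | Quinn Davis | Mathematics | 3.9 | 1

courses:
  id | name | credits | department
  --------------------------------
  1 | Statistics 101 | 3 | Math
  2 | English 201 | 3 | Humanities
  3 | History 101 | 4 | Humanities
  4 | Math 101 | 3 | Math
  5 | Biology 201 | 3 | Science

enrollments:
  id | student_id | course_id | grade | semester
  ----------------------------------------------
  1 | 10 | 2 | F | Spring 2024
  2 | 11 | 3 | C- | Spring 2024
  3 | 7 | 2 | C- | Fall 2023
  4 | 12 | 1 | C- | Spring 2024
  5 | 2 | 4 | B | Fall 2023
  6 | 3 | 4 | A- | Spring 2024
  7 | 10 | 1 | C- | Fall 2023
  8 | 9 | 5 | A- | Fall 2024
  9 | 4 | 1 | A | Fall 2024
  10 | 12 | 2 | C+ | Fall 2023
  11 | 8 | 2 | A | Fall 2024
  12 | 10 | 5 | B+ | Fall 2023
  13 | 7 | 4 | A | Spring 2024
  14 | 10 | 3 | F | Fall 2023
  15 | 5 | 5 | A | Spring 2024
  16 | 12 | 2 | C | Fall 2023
SELECT department, AVG(credits) AS avg_credits FROM courses GROUP BY department

Execution result:
department | avg_credits
Humanities | 3.50
Math | 3.00
Science | 3.00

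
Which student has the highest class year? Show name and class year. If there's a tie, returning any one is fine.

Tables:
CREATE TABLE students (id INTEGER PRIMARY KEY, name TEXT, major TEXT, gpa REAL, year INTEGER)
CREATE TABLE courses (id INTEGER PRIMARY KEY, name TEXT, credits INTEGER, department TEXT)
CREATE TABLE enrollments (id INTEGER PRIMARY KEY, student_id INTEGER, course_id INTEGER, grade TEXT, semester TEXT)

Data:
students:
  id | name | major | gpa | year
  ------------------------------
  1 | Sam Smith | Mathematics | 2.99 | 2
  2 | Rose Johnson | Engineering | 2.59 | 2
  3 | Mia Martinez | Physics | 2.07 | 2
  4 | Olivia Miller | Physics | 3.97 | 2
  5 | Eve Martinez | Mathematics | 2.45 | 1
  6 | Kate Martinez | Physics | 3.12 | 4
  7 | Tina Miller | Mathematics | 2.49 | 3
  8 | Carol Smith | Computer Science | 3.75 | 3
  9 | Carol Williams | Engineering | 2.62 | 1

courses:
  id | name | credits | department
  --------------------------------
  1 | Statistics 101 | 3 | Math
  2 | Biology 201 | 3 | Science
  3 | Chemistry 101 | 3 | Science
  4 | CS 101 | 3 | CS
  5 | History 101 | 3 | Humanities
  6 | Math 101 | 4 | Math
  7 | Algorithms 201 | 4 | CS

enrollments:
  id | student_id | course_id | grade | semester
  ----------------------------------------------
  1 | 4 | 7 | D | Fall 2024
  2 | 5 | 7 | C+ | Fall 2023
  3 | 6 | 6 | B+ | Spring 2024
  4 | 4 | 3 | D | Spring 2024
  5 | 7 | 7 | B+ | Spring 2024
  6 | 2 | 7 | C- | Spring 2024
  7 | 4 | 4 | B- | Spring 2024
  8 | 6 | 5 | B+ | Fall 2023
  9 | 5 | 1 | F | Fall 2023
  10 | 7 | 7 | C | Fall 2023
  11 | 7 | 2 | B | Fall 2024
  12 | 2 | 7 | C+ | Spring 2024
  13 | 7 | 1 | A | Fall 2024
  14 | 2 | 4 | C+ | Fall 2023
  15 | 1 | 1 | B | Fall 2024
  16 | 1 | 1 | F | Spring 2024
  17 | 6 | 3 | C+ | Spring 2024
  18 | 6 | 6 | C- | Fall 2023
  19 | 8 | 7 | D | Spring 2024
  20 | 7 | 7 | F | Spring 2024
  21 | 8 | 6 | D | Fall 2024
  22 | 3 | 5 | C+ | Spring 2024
SELECT name, year FROM students ORDER BY year DESC LIMIT 1

Execution result:
name | year
Kate Martinez | 4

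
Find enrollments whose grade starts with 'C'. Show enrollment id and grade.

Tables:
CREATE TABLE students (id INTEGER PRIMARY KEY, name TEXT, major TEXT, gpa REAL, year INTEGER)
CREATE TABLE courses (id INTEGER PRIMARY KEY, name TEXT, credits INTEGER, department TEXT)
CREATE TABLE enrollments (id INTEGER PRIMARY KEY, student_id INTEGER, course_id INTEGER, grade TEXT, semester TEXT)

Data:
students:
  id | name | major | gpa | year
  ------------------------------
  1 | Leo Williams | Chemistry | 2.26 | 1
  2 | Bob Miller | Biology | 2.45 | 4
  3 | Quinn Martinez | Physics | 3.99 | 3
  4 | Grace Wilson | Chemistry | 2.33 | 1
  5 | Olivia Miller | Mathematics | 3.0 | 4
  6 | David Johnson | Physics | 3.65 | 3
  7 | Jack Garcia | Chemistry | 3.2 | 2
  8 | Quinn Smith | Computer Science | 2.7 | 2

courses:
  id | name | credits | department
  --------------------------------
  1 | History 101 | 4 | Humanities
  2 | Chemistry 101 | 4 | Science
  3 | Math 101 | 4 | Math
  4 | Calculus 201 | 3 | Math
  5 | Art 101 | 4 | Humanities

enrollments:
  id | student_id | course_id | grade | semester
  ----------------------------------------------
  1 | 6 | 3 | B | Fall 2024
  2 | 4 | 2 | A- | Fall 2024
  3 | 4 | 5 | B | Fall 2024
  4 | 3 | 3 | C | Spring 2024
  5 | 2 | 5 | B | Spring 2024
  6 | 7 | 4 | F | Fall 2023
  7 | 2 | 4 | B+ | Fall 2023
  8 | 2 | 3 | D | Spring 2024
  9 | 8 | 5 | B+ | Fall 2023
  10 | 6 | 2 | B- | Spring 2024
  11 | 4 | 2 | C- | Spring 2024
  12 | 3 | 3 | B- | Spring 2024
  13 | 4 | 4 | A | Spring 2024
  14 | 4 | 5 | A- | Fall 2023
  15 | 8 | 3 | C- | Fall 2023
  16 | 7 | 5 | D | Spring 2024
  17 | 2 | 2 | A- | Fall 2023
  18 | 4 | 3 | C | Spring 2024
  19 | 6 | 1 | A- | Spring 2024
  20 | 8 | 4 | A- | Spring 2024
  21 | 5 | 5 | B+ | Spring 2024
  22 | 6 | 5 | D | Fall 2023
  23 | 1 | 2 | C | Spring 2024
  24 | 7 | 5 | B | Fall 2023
SELECT id, grade FROM enrollments WHERE grade LIKE 'C%'

Execution result:
id | grade
4 | C
11 | C-
15 | C-
18 | C
23 | C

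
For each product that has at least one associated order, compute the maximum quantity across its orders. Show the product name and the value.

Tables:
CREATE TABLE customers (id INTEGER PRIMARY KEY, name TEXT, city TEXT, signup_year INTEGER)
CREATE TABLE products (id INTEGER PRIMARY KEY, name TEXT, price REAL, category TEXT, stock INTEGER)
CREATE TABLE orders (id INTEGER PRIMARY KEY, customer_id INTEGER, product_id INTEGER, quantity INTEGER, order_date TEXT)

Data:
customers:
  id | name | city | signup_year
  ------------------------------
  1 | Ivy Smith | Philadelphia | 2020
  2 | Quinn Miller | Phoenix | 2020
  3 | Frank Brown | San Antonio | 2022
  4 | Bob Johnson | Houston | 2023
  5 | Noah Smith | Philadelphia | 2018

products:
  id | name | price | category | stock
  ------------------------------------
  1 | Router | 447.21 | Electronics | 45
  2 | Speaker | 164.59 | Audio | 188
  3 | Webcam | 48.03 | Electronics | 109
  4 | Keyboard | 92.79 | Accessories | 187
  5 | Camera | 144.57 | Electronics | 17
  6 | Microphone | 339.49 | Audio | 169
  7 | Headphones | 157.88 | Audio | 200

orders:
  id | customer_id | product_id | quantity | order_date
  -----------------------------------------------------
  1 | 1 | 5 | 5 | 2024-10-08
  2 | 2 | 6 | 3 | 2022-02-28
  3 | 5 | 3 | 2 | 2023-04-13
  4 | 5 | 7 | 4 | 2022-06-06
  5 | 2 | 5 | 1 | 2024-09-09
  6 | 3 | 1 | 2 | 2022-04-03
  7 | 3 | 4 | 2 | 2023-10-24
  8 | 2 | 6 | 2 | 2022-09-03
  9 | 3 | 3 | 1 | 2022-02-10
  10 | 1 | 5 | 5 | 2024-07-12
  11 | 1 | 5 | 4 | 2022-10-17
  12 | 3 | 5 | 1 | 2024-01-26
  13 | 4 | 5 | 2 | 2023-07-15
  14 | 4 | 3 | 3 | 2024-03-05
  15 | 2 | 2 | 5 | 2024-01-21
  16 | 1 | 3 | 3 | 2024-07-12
SELECT p.name, MAX(c.quantity) AS max_quantity FROM orders c JOIN products p ON c.product_id = p.id GROUP BY p.id, p.name

Execution result:
name | max_quantity
Router | 2
Speaker | 5
Webcam | 3
Keyboard | 2
Camera | 5
Microphone | 3
Headphones | 4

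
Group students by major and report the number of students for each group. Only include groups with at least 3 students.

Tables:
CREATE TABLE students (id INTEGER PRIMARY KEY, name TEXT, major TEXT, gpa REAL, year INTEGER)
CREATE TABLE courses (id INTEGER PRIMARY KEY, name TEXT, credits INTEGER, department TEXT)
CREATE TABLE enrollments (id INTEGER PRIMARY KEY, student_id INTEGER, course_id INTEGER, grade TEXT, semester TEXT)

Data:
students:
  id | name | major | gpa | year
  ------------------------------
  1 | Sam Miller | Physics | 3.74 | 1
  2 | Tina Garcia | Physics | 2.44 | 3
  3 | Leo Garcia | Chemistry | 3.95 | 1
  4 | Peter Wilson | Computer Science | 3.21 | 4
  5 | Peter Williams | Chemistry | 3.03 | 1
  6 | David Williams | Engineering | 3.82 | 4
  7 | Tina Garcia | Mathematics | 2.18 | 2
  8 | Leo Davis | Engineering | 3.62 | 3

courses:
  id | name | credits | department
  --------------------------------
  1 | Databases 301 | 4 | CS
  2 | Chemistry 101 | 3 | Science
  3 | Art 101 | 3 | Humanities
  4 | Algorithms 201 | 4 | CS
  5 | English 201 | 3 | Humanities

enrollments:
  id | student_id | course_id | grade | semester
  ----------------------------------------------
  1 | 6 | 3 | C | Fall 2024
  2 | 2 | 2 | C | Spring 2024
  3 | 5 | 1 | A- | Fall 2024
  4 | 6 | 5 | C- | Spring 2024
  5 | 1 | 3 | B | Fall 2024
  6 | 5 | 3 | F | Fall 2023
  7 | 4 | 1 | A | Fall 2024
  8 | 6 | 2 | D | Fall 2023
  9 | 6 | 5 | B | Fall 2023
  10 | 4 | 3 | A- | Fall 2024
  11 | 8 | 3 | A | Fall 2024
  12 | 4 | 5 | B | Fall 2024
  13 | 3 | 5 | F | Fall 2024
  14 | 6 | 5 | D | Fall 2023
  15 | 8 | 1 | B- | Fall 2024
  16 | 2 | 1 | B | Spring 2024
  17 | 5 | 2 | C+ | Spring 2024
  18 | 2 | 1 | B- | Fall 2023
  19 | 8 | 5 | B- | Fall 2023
SELECT major, COUNT(*) AS n FROM students GROUP BY major HAVING COUNT(*) >= 3

Execution result:
(no rows)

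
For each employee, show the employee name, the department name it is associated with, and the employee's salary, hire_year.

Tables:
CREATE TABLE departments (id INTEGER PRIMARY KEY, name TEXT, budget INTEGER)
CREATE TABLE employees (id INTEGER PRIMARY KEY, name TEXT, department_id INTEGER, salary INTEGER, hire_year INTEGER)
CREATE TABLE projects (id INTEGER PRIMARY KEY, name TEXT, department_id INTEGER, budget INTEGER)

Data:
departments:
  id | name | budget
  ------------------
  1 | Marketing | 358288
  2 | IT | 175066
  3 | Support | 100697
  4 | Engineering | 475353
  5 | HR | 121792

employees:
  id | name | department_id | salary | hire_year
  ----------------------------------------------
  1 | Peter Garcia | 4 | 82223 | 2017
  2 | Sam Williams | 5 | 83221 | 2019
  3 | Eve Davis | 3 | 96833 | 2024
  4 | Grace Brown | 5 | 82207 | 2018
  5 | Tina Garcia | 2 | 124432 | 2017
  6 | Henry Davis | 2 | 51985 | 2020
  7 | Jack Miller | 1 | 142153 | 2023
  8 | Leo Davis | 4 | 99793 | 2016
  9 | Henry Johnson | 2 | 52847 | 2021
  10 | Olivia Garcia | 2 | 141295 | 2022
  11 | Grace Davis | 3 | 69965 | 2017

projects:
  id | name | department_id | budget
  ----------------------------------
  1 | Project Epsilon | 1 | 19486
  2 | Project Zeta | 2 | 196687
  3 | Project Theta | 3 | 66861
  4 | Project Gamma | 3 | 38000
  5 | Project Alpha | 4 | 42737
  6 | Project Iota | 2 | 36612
SELECT c.name, p.name AS department, c.salary, c.hire_year FROM employees c JOIN departments p ON c.department_id = p.id

Execution result:
name | department | salary | hire_year
Peter Garcia | Engineering | 82223 | 2017
Sam Williams | HR | 83221 | 2019
Eve Davis | Support | 96833 | 2024
Grace Brown | HR | 82207 | 2018
Tina Garcia | IT | 124432 | 2017
Henry Davis | IT | 51985 | 2020
Jack Miller | Marketing | 142153 | 2023
Leo Davis | Engineering | 99793 | 2016
Henry Johnson | IT | 52847 | 2021
Olivia Garcia | IT | 141295 | 2022
Grace Davis | Support | 69965 | 2017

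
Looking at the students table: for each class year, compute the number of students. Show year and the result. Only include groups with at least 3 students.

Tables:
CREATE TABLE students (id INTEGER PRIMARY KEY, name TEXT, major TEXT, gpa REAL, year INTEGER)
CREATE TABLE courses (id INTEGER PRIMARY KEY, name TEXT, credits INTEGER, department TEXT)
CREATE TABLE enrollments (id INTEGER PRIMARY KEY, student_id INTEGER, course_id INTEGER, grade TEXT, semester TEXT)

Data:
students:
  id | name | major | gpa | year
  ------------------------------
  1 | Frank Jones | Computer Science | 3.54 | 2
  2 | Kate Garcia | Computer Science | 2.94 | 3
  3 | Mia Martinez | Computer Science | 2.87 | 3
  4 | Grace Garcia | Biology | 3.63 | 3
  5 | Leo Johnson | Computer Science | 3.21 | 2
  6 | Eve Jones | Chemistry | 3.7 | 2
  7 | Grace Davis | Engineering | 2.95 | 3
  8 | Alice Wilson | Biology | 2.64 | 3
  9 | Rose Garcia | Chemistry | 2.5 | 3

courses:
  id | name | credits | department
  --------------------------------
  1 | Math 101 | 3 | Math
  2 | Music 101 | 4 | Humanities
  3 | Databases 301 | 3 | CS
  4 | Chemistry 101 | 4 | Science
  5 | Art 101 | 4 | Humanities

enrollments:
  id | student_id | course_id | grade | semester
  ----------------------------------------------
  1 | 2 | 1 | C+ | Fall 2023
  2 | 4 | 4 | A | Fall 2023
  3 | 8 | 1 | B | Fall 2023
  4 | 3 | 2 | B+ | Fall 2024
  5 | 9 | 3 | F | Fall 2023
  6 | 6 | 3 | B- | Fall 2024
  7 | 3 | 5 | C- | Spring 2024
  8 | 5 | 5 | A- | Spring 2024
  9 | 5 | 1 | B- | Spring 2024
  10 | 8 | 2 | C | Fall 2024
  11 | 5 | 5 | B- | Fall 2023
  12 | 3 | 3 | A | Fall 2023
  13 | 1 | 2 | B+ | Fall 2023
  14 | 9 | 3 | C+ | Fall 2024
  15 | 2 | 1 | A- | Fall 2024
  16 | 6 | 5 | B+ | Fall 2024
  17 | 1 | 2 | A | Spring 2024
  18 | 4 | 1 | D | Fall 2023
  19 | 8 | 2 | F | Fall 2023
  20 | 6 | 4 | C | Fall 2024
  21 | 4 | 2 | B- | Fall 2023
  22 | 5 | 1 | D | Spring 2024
SELECT year, COUNT(*) AS n FROM students GROUP BY year HAVING COUNT(*) >= 3

Execution result:
year | n
2 | 3
3 | 6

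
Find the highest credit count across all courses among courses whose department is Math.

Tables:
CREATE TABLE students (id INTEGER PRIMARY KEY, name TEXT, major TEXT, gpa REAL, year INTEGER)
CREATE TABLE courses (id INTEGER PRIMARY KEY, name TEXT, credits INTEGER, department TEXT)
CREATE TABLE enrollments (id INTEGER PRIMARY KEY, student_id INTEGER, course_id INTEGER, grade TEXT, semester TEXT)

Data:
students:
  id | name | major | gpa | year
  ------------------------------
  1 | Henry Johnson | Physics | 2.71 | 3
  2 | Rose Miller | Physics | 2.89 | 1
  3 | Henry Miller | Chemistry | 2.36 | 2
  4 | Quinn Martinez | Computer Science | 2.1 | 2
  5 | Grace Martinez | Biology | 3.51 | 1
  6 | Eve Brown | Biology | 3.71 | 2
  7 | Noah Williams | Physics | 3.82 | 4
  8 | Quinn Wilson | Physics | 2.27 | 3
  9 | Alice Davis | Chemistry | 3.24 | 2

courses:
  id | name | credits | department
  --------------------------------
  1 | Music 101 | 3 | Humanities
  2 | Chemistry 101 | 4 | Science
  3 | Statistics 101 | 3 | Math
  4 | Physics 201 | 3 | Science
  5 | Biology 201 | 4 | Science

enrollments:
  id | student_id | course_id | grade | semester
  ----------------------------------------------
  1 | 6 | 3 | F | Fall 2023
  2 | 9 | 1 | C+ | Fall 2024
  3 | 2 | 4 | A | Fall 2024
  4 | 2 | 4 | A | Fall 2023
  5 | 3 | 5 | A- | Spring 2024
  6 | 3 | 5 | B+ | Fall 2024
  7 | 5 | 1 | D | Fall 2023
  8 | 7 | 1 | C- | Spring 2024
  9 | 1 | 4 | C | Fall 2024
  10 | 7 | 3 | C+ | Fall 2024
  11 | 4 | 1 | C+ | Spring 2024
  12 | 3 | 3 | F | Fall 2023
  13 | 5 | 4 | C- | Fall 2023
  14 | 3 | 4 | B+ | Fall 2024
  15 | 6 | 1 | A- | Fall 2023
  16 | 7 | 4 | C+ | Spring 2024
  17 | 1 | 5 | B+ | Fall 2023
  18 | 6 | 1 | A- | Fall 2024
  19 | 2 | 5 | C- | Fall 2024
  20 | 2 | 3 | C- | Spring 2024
SELECT MAX(credits) FROM courses WHERE department = 'Math'

Execution result:
3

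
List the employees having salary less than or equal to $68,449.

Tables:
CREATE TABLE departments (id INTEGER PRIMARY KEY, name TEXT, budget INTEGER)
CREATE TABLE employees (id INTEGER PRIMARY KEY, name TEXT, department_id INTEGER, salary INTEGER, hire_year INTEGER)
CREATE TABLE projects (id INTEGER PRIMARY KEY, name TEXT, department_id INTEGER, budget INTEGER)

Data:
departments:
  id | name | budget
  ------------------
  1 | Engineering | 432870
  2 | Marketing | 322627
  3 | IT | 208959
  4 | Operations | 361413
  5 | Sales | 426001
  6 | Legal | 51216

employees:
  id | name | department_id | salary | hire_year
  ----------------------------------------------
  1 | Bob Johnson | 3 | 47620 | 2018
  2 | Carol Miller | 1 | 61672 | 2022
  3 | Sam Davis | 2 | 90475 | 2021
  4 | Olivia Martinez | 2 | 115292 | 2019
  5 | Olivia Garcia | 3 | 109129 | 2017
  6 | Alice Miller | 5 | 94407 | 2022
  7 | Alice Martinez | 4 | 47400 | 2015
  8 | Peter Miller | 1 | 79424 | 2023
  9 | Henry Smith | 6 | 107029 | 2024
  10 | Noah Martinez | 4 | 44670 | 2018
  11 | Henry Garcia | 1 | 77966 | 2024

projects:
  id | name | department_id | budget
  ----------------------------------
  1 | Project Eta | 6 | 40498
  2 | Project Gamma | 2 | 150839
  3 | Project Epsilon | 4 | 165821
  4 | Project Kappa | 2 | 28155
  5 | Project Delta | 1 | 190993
SELECT name, salary FROM employees WHERE salary <= 68449

Execution result:
name | salary
Bob Johnson | 47620
Carol Miller | 61672
Alice Martinez | 47400
Noah Martinez | 44670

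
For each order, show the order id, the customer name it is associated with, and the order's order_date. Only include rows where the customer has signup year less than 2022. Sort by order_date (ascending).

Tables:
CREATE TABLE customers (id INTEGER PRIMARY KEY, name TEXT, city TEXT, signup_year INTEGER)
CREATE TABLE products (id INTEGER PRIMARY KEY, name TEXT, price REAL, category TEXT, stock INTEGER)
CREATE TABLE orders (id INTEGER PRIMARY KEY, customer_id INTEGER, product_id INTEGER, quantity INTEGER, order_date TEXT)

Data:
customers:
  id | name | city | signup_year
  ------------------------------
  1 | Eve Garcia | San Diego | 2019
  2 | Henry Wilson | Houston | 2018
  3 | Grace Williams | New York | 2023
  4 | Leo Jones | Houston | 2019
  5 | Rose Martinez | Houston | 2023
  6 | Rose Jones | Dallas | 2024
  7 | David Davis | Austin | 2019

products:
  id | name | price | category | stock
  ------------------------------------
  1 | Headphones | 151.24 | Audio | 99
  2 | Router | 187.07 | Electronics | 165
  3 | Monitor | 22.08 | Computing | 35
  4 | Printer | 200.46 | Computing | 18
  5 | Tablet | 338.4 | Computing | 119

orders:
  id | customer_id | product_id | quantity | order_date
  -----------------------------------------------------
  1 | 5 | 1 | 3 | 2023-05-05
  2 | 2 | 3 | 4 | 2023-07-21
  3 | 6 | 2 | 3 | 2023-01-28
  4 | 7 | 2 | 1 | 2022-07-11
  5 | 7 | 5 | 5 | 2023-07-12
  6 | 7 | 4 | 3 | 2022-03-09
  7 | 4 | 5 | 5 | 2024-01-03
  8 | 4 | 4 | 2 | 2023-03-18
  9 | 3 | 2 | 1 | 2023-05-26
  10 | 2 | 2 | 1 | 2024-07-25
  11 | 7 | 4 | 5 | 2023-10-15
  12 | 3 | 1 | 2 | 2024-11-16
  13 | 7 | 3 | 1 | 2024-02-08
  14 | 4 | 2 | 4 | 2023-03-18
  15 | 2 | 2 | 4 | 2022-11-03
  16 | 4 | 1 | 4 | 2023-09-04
SELECT c.id, p.name AS customer, c.order_date FROM orders c JOIN customers p ON c.customer_id = p.id WHERE p.signup_year < 2022 ORDER BY c.order_date ASC

Execution result:
id | customer | order_date
6 | David Davis | 2022-03-09
4 | David Davis | 2022-07-11
15 | Henry Wilson | 2022-11-03
8 | Leo Jones | 2023-03-18
14 | Leo Jones | 2023-03-18
5 | David Davis | 2023-07-12
2 | Henry Wilson | 2023-07-21
16 | Leo Jones | 2023-09-04
11 | David Davis | 2023-10-15
7 | Leo Jones | 2024-01-03
13 | David Davis | 2024-02-08
10 | Henry Wilson | 2024-07-25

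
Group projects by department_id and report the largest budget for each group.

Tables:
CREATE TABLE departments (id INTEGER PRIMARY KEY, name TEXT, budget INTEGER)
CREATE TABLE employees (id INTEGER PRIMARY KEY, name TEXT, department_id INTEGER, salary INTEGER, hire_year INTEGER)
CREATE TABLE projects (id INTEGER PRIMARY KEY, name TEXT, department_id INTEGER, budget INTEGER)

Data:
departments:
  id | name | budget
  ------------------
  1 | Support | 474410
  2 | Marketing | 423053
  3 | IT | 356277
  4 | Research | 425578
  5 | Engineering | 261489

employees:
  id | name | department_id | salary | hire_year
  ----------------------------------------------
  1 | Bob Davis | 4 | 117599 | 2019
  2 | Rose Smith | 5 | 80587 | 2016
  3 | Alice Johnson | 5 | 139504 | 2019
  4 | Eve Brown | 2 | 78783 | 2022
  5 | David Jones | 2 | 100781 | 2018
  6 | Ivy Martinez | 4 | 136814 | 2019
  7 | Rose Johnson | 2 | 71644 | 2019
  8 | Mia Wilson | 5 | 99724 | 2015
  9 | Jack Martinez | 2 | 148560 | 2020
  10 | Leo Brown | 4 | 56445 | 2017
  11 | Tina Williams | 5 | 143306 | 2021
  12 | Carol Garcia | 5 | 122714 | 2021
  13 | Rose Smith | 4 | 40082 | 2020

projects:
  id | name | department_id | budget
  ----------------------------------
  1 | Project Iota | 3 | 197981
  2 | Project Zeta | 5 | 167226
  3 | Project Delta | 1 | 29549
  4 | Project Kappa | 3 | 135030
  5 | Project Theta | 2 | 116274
SELECT department_id, MAX(budget) AS max_budget FROM projects GROUP BY department_id

Execution result:
department_id | max_budget
1 | 29549
2 | 116274
3 | 197981
5 | 167226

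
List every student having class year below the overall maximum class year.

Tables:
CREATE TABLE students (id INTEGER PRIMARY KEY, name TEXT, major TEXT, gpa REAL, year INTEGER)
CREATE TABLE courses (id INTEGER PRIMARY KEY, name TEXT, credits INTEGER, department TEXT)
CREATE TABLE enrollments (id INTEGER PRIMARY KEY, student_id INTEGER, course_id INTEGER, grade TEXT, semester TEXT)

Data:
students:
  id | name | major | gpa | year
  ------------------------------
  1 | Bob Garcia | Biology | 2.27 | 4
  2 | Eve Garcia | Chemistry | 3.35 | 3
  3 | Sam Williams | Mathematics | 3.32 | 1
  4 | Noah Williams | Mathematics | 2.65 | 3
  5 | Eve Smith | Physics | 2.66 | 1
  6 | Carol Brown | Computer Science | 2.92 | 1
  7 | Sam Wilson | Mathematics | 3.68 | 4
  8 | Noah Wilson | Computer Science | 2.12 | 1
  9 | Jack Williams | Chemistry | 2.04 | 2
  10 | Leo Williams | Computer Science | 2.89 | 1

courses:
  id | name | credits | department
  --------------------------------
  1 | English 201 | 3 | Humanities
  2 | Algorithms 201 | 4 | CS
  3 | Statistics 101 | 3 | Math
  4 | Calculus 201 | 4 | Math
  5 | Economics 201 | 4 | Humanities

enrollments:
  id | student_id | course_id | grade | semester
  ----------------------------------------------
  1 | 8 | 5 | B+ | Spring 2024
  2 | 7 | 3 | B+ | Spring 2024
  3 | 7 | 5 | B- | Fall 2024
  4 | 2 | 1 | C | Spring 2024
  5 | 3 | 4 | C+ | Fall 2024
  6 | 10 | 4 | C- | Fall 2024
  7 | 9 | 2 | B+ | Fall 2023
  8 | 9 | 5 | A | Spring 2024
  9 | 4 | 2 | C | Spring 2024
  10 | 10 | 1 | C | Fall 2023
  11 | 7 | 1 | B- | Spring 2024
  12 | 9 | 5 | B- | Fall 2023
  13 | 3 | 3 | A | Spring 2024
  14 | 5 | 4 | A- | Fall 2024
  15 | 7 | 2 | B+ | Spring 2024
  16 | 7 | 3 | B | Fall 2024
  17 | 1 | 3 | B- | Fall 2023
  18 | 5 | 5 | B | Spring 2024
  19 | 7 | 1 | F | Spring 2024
SELECT name, year FROM students WHERE year < (SELECT MAX(year) FROM students)

Execution result:
name | year
Eve Garcia | 3
Sam Williams | 1
Noah Williams | 3
Eve Smith | 1
Carol Brown | 1
Noah Wilson | 1
Jack Williams | 2
Leo Williams | 1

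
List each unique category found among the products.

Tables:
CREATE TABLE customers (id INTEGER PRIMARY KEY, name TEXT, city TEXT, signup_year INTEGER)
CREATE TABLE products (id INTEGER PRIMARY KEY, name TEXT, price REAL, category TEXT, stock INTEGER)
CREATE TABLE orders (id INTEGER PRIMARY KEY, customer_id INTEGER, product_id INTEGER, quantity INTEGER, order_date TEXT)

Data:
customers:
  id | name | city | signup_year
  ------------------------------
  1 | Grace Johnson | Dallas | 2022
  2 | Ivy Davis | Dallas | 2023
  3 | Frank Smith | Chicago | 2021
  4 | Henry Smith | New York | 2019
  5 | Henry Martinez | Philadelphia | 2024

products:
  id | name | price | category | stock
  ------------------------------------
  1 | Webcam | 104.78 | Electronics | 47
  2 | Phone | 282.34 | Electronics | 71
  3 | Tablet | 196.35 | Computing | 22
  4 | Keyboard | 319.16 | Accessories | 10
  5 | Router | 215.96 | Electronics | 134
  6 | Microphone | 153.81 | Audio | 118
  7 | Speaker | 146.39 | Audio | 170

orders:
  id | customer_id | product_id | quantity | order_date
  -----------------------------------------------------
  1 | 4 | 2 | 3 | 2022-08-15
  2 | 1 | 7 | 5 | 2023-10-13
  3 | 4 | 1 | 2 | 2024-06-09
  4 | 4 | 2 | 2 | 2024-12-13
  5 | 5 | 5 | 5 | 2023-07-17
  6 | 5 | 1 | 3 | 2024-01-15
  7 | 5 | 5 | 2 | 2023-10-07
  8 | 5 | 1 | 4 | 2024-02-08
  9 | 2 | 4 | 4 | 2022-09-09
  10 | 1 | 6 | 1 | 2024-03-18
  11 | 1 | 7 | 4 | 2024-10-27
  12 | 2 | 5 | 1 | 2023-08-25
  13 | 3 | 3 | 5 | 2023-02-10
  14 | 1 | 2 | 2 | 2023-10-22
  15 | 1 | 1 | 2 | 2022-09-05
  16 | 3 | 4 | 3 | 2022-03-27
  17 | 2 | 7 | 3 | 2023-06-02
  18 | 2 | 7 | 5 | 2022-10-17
SELECT DISTINCT category FROM products

Execution result:
category
Electronics
Computing
Accessories
Audio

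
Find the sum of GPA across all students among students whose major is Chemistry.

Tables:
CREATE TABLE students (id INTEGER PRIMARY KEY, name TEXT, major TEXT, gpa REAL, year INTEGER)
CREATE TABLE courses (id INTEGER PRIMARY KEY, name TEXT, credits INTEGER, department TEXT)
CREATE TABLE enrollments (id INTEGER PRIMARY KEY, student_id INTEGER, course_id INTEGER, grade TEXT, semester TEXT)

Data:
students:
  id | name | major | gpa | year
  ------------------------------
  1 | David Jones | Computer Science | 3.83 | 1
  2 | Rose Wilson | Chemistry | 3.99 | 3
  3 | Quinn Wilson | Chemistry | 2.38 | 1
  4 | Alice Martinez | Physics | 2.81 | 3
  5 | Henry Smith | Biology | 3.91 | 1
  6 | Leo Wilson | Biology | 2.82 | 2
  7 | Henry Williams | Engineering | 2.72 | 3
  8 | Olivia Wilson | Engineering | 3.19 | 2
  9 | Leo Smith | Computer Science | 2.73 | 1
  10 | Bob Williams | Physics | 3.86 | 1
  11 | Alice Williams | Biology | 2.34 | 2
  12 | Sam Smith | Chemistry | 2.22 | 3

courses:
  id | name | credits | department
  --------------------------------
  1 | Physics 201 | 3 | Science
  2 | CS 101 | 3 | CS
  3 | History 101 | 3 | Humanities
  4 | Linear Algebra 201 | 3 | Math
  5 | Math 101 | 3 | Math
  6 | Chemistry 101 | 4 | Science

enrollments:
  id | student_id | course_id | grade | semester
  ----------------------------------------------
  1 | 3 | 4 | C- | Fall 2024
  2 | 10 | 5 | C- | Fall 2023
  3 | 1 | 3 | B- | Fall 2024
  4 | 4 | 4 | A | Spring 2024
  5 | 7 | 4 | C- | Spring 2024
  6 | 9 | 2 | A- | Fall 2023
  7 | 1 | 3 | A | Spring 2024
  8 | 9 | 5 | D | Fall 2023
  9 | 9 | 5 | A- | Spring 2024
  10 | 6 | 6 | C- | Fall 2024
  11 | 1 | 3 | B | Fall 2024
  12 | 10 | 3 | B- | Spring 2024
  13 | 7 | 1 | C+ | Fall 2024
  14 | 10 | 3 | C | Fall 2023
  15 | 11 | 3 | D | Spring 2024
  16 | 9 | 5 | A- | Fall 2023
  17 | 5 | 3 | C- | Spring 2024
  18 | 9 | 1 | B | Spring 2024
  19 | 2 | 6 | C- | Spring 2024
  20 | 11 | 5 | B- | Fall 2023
SELECT SUM(gpa) FROM students WHERE major = 'Chemistry'

Execution result:
8.59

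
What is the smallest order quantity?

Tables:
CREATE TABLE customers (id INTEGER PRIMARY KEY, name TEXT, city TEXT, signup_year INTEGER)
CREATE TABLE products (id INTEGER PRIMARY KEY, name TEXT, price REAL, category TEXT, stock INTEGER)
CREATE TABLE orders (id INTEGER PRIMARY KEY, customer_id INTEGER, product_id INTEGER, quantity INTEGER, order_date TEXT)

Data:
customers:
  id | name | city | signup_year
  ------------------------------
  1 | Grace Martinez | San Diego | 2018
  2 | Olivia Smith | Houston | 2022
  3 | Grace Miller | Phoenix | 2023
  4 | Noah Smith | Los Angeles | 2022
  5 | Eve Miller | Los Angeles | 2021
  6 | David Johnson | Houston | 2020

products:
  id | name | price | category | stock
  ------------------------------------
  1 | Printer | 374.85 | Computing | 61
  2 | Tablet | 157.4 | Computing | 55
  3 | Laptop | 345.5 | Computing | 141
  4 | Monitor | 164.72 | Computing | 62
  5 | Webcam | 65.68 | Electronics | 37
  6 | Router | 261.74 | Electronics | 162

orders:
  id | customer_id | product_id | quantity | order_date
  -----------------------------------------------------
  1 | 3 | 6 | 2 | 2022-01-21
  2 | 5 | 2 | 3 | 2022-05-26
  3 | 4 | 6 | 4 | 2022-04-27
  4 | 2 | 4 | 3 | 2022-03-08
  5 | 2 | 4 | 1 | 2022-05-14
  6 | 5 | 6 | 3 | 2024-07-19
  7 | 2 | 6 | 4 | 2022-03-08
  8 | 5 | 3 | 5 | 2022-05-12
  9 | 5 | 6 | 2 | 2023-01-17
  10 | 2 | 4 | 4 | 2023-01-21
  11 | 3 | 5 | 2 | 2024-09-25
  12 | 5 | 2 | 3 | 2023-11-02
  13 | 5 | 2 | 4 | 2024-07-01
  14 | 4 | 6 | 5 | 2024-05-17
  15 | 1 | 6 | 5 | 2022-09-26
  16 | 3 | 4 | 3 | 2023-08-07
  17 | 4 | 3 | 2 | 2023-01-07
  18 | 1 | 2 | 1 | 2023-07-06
SELECT MIN(quantity) FROM orders

Execution result:
1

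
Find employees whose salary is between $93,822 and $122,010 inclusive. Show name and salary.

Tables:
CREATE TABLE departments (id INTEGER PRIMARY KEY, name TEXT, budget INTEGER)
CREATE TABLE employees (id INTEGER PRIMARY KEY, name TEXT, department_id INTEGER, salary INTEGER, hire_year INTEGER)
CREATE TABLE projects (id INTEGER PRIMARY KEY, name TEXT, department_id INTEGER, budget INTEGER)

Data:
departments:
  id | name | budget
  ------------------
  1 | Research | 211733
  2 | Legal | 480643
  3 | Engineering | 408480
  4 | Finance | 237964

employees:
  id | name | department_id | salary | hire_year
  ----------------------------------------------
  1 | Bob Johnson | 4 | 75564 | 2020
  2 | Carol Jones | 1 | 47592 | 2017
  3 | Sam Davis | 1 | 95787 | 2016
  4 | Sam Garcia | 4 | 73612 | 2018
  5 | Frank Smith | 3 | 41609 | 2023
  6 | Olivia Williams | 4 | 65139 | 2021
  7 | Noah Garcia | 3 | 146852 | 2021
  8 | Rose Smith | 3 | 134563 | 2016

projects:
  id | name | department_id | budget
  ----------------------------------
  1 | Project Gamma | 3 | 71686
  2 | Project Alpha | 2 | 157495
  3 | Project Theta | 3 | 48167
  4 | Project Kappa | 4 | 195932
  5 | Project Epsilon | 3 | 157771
SELECT name, salary FROM employees WHERE salary BETWEEN 93822 AND 122010

Execution result:
name | salary
Sam Davis | 95787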